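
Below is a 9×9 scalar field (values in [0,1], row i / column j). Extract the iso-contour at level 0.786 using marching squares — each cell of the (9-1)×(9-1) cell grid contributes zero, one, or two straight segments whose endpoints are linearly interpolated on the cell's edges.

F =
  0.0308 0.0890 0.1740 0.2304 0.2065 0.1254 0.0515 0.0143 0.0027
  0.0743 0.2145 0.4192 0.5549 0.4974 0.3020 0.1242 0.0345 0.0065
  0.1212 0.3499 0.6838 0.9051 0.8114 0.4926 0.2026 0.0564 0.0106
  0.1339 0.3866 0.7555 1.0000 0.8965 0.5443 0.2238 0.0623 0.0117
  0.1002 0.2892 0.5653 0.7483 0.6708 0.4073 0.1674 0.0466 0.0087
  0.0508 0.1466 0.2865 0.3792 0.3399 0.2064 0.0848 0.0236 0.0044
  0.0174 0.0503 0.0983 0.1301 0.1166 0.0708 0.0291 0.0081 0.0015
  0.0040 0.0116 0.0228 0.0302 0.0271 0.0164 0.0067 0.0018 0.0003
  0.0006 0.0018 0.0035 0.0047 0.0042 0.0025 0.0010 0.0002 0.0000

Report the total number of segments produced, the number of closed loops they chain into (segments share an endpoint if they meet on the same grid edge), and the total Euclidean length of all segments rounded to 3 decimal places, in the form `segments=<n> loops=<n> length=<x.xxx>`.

segments=8 loops=1 length=6.730

cell (1,2): code 0100 → (1.660,3.000)–(2.000,2.462)
cell (1,3): code 1100 → (1.919,4.000)–(1.660,3.000)
cell (1,4): code 1000 → (2.000,4.080)–(1.919,4.000)
cell (2,2): code 0110 → (2.000,2.462)–(3.000,2.125)
cell (2,4): code 1001 → (3.000,4.314)–(2.000,4.080)
cell (3,2): code 0010 → (3.000,2.125)–(3.850,3.000)
cell (3,3): code 0011 → (3.850,3.000)–(3.490,4.000)
cell (3,4): code 0001 → (3.490,4.000)–(3.000,4.314)
total: 8 segments, chained into 1 closed loop(s), length Σ = 6.730284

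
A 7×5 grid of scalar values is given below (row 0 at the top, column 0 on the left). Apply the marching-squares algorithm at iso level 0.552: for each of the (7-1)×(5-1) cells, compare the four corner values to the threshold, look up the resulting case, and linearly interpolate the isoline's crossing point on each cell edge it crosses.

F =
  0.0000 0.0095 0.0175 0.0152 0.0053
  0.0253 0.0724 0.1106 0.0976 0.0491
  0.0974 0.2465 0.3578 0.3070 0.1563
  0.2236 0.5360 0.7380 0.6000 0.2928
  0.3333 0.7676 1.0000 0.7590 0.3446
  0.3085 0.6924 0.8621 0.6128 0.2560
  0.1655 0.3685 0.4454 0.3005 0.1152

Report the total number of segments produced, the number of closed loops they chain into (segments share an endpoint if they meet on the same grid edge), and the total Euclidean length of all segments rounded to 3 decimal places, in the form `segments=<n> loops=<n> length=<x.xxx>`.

segments=12 loops=1 length=9.613

cell (2,1): code 0100 → (2.511,2.000)–(3.000,1.079)
cell (2,2): code 1100 → (2.836,3.000)–(2.511,2.000)
cell (2,3): code 1000 → (3.000,3.156)–(2.836,3.000)
cell (3,0): code 0100 → (3.069,1.000)–(4.000,0.504)
cell (3,1): code 1110 → (3.000,1.079)–(3.069,1.000)
cell (3,3): code 1001 → (4.000,3.500)–(3.000,3.156)
cell (4,0): code 0110 → (4.000,0.504)–(5.000,0.634)
cell (4,3): code 1001 → (5.000,3.170)–(4.000,3.500)
cell (5,0): code 0010 → (5.000,0.634)–(5.433,1.000)
cell (5,1): code 0011 → (5.433,1.000)–(5.744,2.000)
cell (5,2): code 0011 → (5.744,2.000)–(5.195,3.000)
cell (5,3): code 0001 → (5.195,3.000)–(5.000,3.170)
total: 12 segments, chained into 1 closed loop(s), length Σ = 9.613395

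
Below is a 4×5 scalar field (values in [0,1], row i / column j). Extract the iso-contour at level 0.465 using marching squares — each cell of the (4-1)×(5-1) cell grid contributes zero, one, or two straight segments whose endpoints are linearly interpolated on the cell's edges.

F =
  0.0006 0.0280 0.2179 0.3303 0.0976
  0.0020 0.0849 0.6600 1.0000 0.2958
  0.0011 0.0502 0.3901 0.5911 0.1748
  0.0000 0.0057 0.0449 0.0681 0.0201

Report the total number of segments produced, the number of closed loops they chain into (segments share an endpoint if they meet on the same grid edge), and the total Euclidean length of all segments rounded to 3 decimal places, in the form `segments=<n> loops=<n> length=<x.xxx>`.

cell (0,1): code 0100 → (0.559,2.000)–(1.000,1.661)
cell (0,2): code 1100 → (0.201,3.000)–(0.559,2.000)
cell (0,3): code 1000 → (1.000,3.760)–(0.201,3.000)
cell (1,1): code 0010 → (1.000,1.661)–(1.722,2.000)
cell (1,2): code 0111 → (1.722,2.000)–(2.000,2.373)
cell (1,3): code 1001 → (2.000,3.303)–(1.000,3.760)
cell (2,2): code 0010 → (2.000,2.373)–(2.241,3.000)
cell (2,3): code 0001 → (2.241,3.000)–(2.000,3.303)
total: 8 segments, chained into 1 closed loop(s), length Σ = 6.142231

segments=8 loops=1 length=6.142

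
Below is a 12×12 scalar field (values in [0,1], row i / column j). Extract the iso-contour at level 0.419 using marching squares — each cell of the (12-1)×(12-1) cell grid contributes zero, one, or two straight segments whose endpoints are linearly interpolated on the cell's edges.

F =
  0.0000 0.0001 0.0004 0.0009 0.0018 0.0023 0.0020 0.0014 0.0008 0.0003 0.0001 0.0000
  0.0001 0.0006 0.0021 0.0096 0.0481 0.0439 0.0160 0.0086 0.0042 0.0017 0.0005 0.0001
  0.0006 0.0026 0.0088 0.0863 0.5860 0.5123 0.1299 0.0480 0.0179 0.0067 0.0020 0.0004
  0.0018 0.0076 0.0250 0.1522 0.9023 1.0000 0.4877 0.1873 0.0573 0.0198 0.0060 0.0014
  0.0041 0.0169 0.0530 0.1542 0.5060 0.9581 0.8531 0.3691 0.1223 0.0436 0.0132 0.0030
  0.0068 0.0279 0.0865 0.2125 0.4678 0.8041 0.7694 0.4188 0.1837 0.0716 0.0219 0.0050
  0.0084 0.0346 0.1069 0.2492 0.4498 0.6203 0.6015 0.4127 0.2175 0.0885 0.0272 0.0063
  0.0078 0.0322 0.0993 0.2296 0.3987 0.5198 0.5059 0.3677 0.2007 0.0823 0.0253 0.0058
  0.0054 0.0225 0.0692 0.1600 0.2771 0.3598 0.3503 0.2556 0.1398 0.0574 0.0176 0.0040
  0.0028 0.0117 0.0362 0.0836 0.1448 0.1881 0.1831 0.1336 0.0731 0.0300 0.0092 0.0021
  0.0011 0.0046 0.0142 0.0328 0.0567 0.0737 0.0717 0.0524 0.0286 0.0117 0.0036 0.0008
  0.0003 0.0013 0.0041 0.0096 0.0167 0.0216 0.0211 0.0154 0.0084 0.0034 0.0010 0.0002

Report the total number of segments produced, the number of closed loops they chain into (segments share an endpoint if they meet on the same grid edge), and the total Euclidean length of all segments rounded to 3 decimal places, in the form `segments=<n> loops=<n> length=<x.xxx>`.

cell (1,3): code 0100 → (1.690,4.000)–(2.000,3.666)
cell (1,4): code 1100 → (1.801,5.000)–(1.690,4.000)
cell (1,5): code 1000 → (2.000,5.244)–(1.801,5.000)
cell (2,3): code 0110 → (2.000,3.666)–(3.000,3.356)
cell (2,5): code 1101 → (2.808,6.000)–(2.000,5.244)
cell (2,6): code 1000 → (3.000,6.229)–(2.808,6.000)
cell (3,3): code 0110 → (3.000,3.356)–(4.000,3.753)
cell (3,6): code 1001 → (4.000,6.897)–(3.000,6.229)
cell (4,3): code 0110 → (4.000,3.753)–(5.000,3.809)
cell (4,6): code 1001 → (5.000,6.999)–(4.000,6.897)
cell (5,3): code 0110 → (5.000,3.809)–(6.000,3.846)
cell (5,6): code 1001 → (6.000,6.967)–(5.000,6.999)
cell (6,3): code 0010 → (6.000,3.846)–(6.603,4.000)
cell (6,4): code 0111 → (6.603,4.000)–(7.000,4.168)
cell (6,6): code 1001 → (7.000,6.629)–(6.000,6.967)
cell (7,4): code 0010 → (7.000,4.168)–(7.630,5.000)
cell (7,5): code 0011 → (7.630,5.000)–(7.558,6.000)
cell (7,6): code 0001 → (7.558,6.000)–(7.000,6.629)
total: 18 segments, chained into 1 closed loop(s), length Σ = 15.512274

segments=18 loops=1 length=15.512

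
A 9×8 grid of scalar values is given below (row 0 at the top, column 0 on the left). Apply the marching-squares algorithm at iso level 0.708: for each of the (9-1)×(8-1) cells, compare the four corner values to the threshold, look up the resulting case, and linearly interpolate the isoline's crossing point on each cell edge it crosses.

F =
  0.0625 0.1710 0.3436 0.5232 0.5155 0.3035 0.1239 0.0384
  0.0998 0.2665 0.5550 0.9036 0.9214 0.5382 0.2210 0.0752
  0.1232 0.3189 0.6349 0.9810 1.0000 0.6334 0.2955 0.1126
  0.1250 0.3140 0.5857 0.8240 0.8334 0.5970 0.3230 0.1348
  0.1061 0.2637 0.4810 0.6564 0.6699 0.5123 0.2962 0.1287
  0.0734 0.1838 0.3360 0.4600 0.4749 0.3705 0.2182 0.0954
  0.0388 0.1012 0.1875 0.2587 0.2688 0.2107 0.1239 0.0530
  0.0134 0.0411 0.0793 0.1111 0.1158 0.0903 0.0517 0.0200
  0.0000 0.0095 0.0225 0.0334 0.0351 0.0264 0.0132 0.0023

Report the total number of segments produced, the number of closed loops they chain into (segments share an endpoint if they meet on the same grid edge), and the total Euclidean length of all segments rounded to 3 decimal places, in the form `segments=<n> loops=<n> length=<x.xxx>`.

segments=10 loops=1 length=9.442

cell (0,2): code 0100 → (0.486,3.000)–(1.000,2.439)
cell (0,3): code 1100 → (0.474,4.000)–(0.486,3.000)
cell (0,4): code 1000 → (1.000,4.557)–(0.474,4.000)
cell (1,2): code 0110 → (1.000,2.439)–(2.000,2.211)
cell (1,4): code 1001 → (2.000,4.797)–(1.000,4.557)
cell (2,2): code 0110 → (2.000,2.211)–(3.000,2.513)
cell (2,4): code 1001 → (3.000,4.530)–(2.000,4.797)
cell (3,2): code 0010 → (3.000,2.513)–(3.692,3.000)
cell (3,3): code 0011 → (3.692,3.000)–(3.767,4.000)
cell (3,4): code 0001 → (3.767,4.000)–(3.000,4.530)
total: 10 segments, chained into 1 closed loop(s), length Σ = 9.441793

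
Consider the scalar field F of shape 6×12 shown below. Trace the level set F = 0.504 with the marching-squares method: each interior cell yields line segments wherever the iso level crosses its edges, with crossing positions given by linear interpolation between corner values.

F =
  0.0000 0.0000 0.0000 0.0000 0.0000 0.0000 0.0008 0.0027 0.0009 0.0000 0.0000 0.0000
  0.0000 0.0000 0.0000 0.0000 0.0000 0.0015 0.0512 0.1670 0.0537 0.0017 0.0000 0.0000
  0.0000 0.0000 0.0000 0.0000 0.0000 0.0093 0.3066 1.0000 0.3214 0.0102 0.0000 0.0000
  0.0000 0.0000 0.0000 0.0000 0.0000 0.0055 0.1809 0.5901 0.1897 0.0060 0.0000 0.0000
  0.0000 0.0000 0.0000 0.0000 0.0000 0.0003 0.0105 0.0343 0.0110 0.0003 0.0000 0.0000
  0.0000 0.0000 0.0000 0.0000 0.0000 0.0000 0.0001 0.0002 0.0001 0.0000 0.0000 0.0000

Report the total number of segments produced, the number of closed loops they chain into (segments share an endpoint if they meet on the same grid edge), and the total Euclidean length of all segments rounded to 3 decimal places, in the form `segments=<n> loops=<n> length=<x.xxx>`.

cell (1,6): code 0100 → (1.405,7.000)–(2.000,6.285)
cell (1,7): code 1000 → (2.000,7.731)–(1.405,7.000)
cell (2,6): code 0110 → (2.000,6.285)–(3.000,6.790)
cell (2,7): code 1001 → (3.000,7.215)–(2.000,7.731)
cell (3,6): code 0010 → (3.000,6.790)–(3.155,7.000)
cell (3,7): code 0001 → (3.155,7.000)–(3.000,7.215)
total: 6 segments, chained into 1 closed loop(s), length Σ = 4.645238

segments=6 loops=1 length=4.645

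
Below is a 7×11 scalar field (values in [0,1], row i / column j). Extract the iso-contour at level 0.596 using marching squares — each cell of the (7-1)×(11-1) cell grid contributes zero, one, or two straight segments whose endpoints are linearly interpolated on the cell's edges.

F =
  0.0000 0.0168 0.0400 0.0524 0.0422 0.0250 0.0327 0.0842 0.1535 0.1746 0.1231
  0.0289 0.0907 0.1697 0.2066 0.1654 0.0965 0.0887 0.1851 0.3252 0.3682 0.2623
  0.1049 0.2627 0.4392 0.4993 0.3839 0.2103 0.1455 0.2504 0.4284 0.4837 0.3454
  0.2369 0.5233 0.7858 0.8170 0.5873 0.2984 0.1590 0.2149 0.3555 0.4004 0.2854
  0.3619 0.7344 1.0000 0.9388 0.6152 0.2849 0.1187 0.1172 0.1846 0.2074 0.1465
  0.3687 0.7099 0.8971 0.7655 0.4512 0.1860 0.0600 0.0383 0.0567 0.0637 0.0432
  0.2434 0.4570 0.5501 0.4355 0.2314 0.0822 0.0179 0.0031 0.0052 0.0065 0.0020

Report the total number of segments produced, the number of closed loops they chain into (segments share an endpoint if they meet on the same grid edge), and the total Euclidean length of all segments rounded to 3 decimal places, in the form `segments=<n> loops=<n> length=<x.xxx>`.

segments=14 loops=1 length=10.883

cell (2,1): code 0100 → (2.452,2.000)–(3.000,1.277)
cell (2,2): code 1100 → (2.304,3.000)–(2.452,2.000)
cell (2,3): code 1000 → (3.000,3.962)–(2.304,3.000)
cell (3,0): code 0100 → (3.344,1.000)–(4.000,0.628)
cell (3,1): code 1110 → (3.000,1.277)–(3.344,1.000)
cell (3,3): code 1101 → (3.312,4.000)–(3.000,3.962)
cell (3,4): code 1000 → (4.000,4.058)–(3.312,4.000)
cell (4,0): code 0110 → (4.000,0.628)–(5.000,0.666)
cell (4,3): code 1011 → (5.000,3.539)–(4.117,4.000)
cell (4,4): code 0001 → (4.117,4.000)–(4.000,4.058)
cell (5,0): code 0010 → (5.000,0.666)–(5.450,1.000)
cell (5,1): code 0011 → (5.450,1.000)–(5.868,2.000)
cell (5,2): code 0011 → (5.868,2.000)–(5.514,3.000)
cell (5,3): code 0001 → (5.514,3.000)–(5.000,3.539)
total: 14 segments, chained into 1 closed loop(s), length Σ = 10.882521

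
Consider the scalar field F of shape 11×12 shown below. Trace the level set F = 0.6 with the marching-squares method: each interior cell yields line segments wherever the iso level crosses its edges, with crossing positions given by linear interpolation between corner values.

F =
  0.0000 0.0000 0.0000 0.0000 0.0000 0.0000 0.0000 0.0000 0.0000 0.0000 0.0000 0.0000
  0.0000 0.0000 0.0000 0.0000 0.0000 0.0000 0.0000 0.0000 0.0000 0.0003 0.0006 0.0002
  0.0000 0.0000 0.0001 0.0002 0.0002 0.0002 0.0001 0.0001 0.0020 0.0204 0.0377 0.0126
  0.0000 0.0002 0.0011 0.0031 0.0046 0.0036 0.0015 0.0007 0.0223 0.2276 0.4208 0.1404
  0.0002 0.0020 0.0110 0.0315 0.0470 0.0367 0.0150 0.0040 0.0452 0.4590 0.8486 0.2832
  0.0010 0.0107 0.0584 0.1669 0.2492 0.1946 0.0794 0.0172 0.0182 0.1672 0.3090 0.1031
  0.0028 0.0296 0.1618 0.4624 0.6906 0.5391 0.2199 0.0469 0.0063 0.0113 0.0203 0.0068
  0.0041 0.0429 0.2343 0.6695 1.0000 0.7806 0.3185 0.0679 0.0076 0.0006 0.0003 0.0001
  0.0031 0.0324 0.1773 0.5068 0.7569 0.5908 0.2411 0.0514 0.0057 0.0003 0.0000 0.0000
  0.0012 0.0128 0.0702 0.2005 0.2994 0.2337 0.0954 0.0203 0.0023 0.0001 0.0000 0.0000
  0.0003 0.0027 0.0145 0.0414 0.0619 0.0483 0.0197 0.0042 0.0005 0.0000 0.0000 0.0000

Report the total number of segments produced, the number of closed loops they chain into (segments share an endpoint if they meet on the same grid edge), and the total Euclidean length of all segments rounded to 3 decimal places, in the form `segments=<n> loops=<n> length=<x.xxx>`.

segments=16 loops=2 length=10.644

cell (3,9): code 0100 → (3.419,10.000)–(4.000,9.362)
cell (3,10): code 1000 → (4.000,10.440)–(3.419,10.000)
cell (4,9): code 0010 → (4.000,9.362)–(4.461,10.000)
cell (4,10): code 0001 → (4.461,10.000)–(4.000,10.440)
cell (5,3): code 0100 → (5.795,4.000)–(6.000,3.603)
cell (5,4): code 1000 → (6.000,4.598)–(5.795,4.000)
cell (6,2): code 0100 → (6.664,3.000)–(7.000,2.840)
cell (6,3): code 1110 → (6.000,3.603)–(6.664,3.000)
cell (6,4): code 1101 → (6.252,5.000)–(6.000,4.598)
cell (6,5): code 1000 → (7.000,5.391)–(6.252,5.000)
cell (7,2): code 0010 → (7.000,2.840)–(7.427,3.000)
cell (7,3): code 0111 → (7.427,3.000)–(8.000,3.373)
cell (7,4): code 1011 → (8.000,4.945)–(7.952,5.000)
cell (7,5): code 0001 → (7.952,5.000)–(7.000,5.391)
cell (8,3): code 0010 → (8.000,3.373)–(8.343,4.000)
cell (8,4): code 0001 → (8.343,4.000)–(8.000,4.945)
total: 16 segments, chained into 2 closed loop(s), length Σ = 10.643648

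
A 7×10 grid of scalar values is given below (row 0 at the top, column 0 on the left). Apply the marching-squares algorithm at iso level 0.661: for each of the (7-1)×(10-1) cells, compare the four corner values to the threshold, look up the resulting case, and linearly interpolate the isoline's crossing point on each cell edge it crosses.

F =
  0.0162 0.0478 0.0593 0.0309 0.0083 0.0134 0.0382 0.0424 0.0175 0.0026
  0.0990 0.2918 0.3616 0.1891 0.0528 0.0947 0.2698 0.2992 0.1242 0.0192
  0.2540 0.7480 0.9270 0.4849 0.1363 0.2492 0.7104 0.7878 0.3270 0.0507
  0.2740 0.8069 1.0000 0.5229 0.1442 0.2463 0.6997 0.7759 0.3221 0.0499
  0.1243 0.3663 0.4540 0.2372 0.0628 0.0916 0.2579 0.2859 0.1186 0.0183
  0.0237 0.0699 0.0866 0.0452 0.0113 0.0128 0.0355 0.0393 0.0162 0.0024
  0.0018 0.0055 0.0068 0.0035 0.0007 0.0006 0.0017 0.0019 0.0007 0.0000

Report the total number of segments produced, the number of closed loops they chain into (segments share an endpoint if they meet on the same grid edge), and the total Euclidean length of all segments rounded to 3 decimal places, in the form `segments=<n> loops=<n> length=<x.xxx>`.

segments=16 loops=2 length=11.510

cell (1,0): code 0100 → (1.809,1.000)–(2.000,0.824)
cell (1,1): code 1100 → (1.530,2.000)–(1.809,1.000)
cell (1,2): code 1000 → (2.000,2.602)–(1.530,2.000)
cell (1,5): code 0100 → (1.888,6.000)–(2.000,5.893)
cell (1,6): code 1100 → (1.740,7.000)–(1.888,6.000)
cell (1,7): code 1000 → (2.000,7.275)–(1.740,7.000)
cell (2,0): code 0110 → (2.000,0.824)–(3.000,0.726)
cell (2,2): code 1001 → (3.000,2.711)–(2.000,2.602)
cell (2,5): code 0110 → (2.000,5.893)–(3.000,5.915)
cell (2,7): code 1001 → (3.000,7.253)–(2.000,7.275)
cell (3,0): code 0010 → (3.000,0.726)–(3.331,1.000)
cell (3,1): code 0011 → (3.331,1.000)–(3.621,2.000)
cell (3,2): code 0001 → (3.621,2.000)–(3.000,2.711)
cell (3,5): code 0010 → (3.000,5.915)–(3.088,6.000)
cell (3,6): code 0011 → (3.088,6.000)–(3.234,7.000)
cell (3,7): code 0001 → (3.234,7.000)–(3.000,7.253)
total: 16 segments, chained into 2 closed loop(s), length Σ = 11.509527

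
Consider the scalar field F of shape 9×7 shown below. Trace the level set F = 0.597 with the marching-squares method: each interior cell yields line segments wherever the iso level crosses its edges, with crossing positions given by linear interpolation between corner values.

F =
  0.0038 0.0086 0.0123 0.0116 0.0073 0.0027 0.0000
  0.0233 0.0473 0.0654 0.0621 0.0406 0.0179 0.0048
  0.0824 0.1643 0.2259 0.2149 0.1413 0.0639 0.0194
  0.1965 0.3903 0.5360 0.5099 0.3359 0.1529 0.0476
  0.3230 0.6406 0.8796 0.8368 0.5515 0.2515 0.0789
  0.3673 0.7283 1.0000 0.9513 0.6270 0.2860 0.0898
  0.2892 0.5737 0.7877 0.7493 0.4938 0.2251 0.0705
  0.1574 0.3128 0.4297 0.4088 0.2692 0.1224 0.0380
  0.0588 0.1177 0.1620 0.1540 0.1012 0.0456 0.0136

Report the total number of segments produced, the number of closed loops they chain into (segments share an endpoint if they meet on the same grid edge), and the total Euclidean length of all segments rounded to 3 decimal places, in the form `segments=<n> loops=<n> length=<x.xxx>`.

cell (3,0): code 0100 → (3.826,1.000)–(4.000,0.863)
cell (3,1): code 1100 → (3.178,2.000)–(3.826,1.000)
cell (3,2): code 1100 → (3.266,3.000)–(3.178,2.000)
cell (3,3): code 1000 → (4.000,3.841)–(3.266,3.000)
cell (4,0): code 0110 → (4.000,0.863)–(5.000,0.636)
cell (4,3): code 1101 → (4.603,4.000)–(4.000,3.841)
cell (4,4): code 1000 → (5.000,4.088)–(4.603,4.000)
cell (5,0): code 0010 → (5.000,0.636)–(5.849,1.000)
cell (5,1): code 0111 → (5.849,1.000)–(6.000,1.109)
cell (5,3): code 1011 → (6.000,3.596)–(5.225,4.000)
cell (5,4): code 0001 → (5.225,4.000)–(5.000,4.088)
cell (6,1): code 0010 → (6.000,1.109)–(6.533,2.000)
cell (6,2): code 0011 → (6.533,2.000)–(6.447,3.000)
cell (6,3): code 0001 → (6.447,3.000)–(6.000,3.596)
total: 14 segments, chained into 1 closed loop(s), length Σ = 10.601197

segments=14 loops=1 length=10.601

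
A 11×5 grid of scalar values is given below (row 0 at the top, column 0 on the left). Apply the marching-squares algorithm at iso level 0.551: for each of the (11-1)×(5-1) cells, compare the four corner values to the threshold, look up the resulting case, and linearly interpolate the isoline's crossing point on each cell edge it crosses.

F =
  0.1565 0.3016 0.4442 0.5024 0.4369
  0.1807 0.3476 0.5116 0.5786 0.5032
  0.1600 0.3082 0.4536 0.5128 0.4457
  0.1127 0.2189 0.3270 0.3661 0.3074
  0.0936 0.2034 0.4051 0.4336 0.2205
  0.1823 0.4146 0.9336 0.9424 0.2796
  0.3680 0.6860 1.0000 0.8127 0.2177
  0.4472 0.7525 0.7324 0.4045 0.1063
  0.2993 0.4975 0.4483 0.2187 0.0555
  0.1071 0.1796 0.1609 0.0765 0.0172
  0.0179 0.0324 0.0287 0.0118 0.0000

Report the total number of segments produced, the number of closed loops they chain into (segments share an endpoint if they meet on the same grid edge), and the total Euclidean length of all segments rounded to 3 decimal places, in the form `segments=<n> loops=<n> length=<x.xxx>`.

segments=16 loops=2 length=12.708

cell (0,2): code 0100 → (0.638,3.000)–(1.000,2.588)
cell (0,3): code 1000 → (1.000,3.366)–(0.638,3.000)
cell (1,2): code 0010 → (1.000,2.588)–(1.419,3.000)
cell (1,3): code 0001 → (1.419,3.000)–(1.000,3.366)
cell (4,1): code 0100 → (4.276,2.000)–(5.000,1.263)
cell (4,2): code 1100 → (4.231,3.000)–(4.276,2.000)
cell (4,3): code 1000 → (5.000,3.591)–(4.231,3.000)
cell (5,0): code 0100 → (5.503,1.000)–(6.000,0.575)
cell (5,1): code 1110 → (5.000,1.263)–(5.503,1.000)
cell (5,3): code 1001 → (6.000,3.440)–(5.000,3.591)
cell (6,0): code 0110 → (6.000,0.575)–(7.000,0.340)
cell (6,2): code 1011 → (7.000,2.553)–(6.641,3.000)
cell (6,3): code 0001 → (6.641,3.000)–(6.000,3.440)
cell (7,0): code 0010 → (7.000,0.340)–(7.790,1.000)
cell (7,1): code 0011 → (7.790,1.000)–(7.639,2.000)
cell (7,2): code 0001 → (7.639,2.000)–(7.000,2.553)
total: 16 segments, chained into 2 closed loop(s), length Σ = 12.708276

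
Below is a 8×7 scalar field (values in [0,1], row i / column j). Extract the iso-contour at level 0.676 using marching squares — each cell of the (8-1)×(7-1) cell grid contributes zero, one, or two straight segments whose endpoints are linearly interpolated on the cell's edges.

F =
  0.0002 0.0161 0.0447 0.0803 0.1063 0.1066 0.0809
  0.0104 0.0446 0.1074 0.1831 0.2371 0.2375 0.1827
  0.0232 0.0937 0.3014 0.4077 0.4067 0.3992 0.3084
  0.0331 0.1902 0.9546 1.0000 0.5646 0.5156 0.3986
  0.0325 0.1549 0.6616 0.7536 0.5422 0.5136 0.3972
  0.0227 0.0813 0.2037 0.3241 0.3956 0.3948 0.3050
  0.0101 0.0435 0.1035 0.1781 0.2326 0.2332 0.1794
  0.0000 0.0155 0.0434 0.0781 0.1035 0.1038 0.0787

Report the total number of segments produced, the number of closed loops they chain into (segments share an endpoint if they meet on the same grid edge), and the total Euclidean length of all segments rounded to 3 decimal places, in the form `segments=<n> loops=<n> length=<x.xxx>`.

cell (2,1): code 0100 → (2.573,2.000)–(3.000,1.636)
cell (2,2): code 1100 → (2.453,3.000)–(2.573,2.000)
cell (2,3): code 1000 → (3.000,3.744)–(2.453,3.000)
cell (3,1): code 0010 → (3.000,1.636)–(3.951,2.000)
cell (3,2): code 0111 → (3.951,2.000)–(4.000,2.157)
cell (3,3): code 1001 → (4.000,3.367)–(3.000,3.744)
cell (4,2): code 0010 → (4.000,2.157)–(4.181,3.000)
cell (4,3): code 0001 → (4.181,3.000)–(4.000,3.367)
total: 8 segments, chained into 1 closed loop(s), length Σ = 6.014672

segments=8 loops=1 length=6.015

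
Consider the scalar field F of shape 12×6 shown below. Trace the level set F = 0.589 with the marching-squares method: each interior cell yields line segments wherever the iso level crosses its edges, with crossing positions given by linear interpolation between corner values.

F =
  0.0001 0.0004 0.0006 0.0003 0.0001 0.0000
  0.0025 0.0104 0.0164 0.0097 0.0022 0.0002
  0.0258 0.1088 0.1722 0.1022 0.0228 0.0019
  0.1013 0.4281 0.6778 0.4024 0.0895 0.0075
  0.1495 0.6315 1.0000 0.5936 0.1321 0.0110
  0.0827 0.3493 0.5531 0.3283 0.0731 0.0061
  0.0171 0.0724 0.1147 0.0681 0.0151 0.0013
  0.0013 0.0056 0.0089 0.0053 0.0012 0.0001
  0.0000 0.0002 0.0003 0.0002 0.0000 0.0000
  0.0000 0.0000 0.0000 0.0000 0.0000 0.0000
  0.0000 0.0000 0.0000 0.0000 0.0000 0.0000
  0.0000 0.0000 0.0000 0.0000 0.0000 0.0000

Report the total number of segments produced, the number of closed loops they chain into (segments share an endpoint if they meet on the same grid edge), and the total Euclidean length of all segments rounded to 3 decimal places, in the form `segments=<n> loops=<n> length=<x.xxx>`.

segments=10 loops=1 length=6.028

cell (2,1): code 0100 → (2.824,2.000)–(3.000,1.644)
cell (2,2): code 1000 → (3.000,2.322)–(2.824,2.000)
cell (3,0): code 0100 → (3.791,1.000)–(4.000,0.912)
cell (3,1): code 1110 → (3.000,1.644)–(3.791,1.000)
cell (3,2): code 1101 → (3.976,3.000)–(3.000,2.322)
cell (3,3): code 1000 → (4.000,3.010)–(3.976,3.000)
cell (4,0): code 0010 → (4.000,0.912)–(4.151,1.000)
cell (4,1): code 0011 → (4.151,1.000)–(4.920,2.000)
cell (4,2): code 0011 → (4.920,2.000)–(4.017,3.000)
cell (4,3): code 0001 → (4.017,3.000)–(4.000,3.010)
total: 10 segments, chained into 1 closed loop(s), length Σ = 6.027976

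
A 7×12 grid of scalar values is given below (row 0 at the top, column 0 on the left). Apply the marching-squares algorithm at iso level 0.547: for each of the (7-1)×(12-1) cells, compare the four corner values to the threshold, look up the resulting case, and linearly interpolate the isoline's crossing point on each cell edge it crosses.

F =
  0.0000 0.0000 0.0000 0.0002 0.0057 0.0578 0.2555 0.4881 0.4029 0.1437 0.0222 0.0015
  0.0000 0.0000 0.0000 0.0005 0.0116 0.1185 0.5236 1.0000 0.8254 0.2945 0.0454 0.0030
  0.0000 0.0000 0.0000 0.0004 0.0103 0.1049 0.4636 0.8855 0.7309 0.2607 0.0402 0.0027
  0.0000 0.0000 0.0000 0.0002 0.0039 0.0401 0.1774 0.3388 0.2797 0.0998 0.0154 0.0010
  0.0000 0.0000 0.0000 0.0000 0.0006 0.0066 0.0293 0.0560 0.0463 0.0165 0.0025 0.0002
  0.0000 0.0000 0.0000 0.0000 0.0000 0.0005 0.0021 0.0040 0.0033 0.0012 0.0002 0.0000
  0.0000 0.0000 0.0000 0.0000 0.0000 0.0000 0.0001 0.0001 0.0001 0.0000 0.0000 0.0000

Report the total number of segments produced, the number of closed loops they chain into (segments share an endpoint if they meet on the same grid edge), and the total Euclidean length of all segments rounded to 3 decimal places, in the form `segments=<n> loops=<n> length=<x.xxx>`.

cell (0,6): code 0100 → (0.115,7.000)–(1.000,6.049)
cell (0,7): code 1100 → (0.341,8.000)–(0.115,7.000)
cell (0,8): code 1000 → (1.000,8.524)–(0.341,8.000)
cell (1,6): code 0110 → (1.000,6.049)–(2.000,6.198)
cell (1,8): code 1001 → (2.000,8.391)–(1.000,8.524)
cell (2,6): code 0010 → (2.000,6.198)–(2.619,7.000)
cell (2,7): code 0011 → (2.619,7.000)–(2.408,8.000)
cell (2,8): code 0001 → (2.408,8.000)–(2.000,8.391)
total: 8 segments, chained into 1 closed loop(s), length Σ = 7.786601

segments=8 loops=1 length=7.787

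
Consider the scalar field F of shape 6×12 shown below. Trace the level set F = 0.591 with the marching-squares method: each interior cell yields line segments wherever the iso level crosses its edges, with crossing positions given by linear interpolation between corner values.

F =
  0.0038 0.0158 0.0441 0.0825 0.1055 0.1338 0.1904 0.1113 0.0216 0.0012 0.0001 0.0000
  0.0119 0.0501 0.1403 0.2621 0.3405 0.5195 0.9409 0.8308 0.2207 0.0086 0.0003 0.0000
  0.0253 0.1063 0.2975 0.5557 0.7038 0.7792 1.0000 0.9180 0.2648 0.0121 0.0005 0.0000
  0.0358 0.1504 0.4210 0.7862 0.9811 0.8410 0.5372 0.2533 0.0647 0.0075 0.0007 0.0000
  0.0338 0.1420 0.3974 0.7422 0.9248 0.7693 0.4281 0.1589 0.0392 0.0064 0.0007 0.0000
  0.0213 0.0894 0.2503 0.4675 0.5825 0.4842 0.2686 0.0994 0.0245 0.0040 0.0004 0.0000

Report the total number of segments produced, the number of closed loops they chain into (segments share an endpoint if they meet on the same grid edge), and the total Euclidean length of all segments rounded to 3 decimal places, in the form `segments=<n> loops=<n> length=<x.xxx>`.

cell (0,5): code 0100 → (0.534,6.000)–(1.000,5.170)
cell (0,6): code 1100 → (0.667,7.000)–(0.534,6.000)
cell (0,7): code 1000 → (1.000,7.393)–(0.667,7.000)
cell (1,3): code 0100 → (1.690,4.000)–(2.000,3.238)
cell (1,4): code 1100 → (1.275,5.000)–(1.690,4.000)
cell (1,5): code 1110 → (1.000,5.170)–(1.275,5.000)
cell (1,7): code 1001 → (2.000,7.501)–(1.000,7.393)
cell (2,2): code 0100 → (2.153,3.000)–(3.000,2.465)
cell (2,3): code 1110 → (2.000,3.238)–(2.153,3.000)
cell (2,5): code 1011 → (3.000,5.823)–(2.884,6.000)
cell (2,6): code 0011 → (2.884,6.000)–(2.492,7.000)
cell (2,7): code 0001 → (2.492,7.000)–(2.000,7.501)
cell (3,2): code 0110 → (3.000,2.465)–(4.000,2.561)
cell (3,5): code 1001 → (4.000,5.523)–(3.000,5.823)
cell (4,2): code 0010 → (4.000,2.561)–(4.550,3.000)
cell (4,3): code 0011 → (4.550,3.000)–(4.975,4.000)
cell (4,4): code 0011 → (4.975,4.000)–(4.625,5.000)
cell (4,5): code 0001 → (4.625,5.000)–(4.000,5.523)
total: 18 segments, chained into 1 closed loop(s), length Σ = 14.696241

segments=18 loops=1 length=14.696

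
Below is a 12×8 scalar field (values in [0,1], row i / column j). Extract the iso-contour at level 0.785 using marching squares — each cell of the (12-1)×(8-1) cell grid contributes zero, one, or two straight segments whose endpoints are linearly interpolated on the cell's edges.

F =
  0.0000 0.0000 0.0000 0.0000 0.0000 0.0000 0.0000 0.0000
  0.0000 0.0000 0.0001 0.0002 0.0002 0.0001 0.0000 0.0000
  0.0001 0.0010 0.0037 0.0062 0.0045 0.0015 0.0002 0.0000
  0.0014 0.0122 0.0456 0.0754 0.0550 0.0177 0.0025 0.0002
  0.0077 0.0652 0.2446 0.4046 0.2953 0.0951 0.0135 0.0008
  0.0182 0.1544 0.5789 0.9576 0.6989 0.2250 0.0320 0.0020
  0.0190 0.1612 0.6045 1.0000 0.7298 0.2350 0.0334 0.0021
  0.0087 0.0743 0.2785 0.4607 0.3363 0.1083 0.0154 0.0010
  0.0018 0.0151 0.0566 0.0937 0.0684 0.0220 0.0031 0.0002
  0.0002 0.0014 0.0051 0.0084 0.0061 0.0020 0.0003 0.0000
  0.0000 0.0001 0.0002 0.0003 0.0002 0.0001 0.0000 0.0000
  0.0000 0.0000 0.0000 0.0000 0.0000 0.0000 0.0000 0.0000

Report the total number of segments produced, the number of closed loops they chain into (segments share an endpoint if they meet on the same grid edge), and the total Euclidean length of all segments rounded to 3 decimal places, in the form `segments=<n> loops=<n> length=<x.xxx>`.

cell (4,2): code 0100 → (4.688,3.000)–(5.000,2.544)
cell (4,3): code 1000 → (5.000,3.667)–(4.688,3.000)
cell (5,2): code 0110 → (5.000,2.544)–(6.000,2.456)
cell (5,3): code 1001 → (6.000,3.796)–(5.000,3.667)
cell (6,2): code 0010 → (6.000,2.456)–(6.399,3.000)
cell (6,3): code 0001 → (6.399,3.000)–(6.000,3.796)
total: 6 segments, chained into 1 closed loop(s), length Σ = 4.865173

segments=6 loops=1 length=4.865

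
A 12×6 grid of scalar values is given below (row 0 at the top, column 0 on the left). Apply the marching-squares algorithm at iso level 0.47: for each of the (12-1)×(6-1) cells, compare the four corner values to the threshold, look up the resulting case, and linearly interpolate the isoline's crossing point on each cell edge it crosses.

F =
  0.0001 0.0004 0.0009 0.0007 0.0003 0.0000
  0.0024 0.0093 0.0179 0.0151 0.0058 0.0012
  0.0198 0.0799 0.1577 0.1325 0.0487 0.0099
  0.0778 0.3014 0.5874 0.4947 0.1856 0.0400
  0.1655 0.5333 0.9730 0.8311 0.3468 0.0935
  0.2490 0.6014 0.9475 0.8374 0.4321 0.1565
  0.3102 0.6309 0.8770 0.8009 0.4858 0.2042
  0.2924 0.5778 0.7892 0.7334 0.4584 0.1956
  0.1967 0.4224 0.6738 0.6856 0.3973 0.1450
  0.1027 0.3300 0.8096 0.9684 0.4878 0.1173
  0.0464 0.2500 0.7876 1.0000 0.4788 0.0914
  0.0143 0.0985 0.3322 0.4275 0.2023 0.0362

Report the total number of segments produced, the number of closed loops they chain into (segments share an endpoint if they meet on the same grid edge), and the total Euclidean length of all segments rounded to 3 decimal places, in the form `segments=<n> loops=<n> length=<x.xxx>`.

segments=26 loops=1 length=19.693

cell (2,1): code 0100 → (2.727,2.000)–(3.000,1.590)
cell (2,2): code 1100 → (2.932,3.000)–(2.727,2.000)
cell (2,3): code 1000 → (3.000,3.080)–(2.932,3.000)
cell (3,0): code 0100 → (3.727,1.000)–(4.000,0.828)
cell (3,1): code 1110 → (3.000,1.590)–(3.727,1.000)
cell (3,3): code 1001 → (4.000,3.746)–(3.000,3.080)
cell (4,0): code 0110 → (4.000,0.828)–(5.000,0.627)
cell (4,3): code 1001 → (5.000,3.906)–(4.000,3.746)
cell (5,0): code 0110 → (5.000,0.627)–(6.000,0.498)
cell (5,3): code 1101 → (5.706,4.000)–(5.000,3.906)
cell (5,4): code 1000 → (6.000,4.056)–(5.706,4.000)
cell (6,0): code 0110 → (6.000,0.498)–(7.000,0.622)
cell (6,3): code 1011 → (7.000,3.958)–(6.577,4.000)
cell (6,4): code 0001 → (6.577,4.000)–(6.000,4.056)
cell (7,0): code 0010 → (7.000,0.622)–(7.694,1.000)
cell (7,1): code 0111 → (7.694,1.000)–(8.000,1.189)
cell (7,3): code 1001 → (8.000,3.748)–(7.000,3.958)
cell (8,1): code 0110 → (8.000,1.189)–(9.000,1.292)
cell (8,3): code 1101 → (8.803,4.000)–(8.000,3.748)
cell (8,4): code 1000 → (9.000,4.048)–(8.803,4.000)
cell (9,1): code 0110 → (9.000,1.292)–(10.000,1.409)
cell (9,4): code 1001 → (10.000,4.023)–(9.000,4.048)
cell (10,1): code 0010 → (10.000,1.409)–(10.697,2.000)
cell (10,2): code 0011 → (10.697,2.000)–(10.926,3.000)
cell (10,3): code 0011 → (10.926,3.000)–(10.032,4.000)
cell (10,4): code 0001 → (10.032,4.000)–(10.000,4.023)
total: 26 segments, chained into 1 closed loop(s), length Σ = 19.692774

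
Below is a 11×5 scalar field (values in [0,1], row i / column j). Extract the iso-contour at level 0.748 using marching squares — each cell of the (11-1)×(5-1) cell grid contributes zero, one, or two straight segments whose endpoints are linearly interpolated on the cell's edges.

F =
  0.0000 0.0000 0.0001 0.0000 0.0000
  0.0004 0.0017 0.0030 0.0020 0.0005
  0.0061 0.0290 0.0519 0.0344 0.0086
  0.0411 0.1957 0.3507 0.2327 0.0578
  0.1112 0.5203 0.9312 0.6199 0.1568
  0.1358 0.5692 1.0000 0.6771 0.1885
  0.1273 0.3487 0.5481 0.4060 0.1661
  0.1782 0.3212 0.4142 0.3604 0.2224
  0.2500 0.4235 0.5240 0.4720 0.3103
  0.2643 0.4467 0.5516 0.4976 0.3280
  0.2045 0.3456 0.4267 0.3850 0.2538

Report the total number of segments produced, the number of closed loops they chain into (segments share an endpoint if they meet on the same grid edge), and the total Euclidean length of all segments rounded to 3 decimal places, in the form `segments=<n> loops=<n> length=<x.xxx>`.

cell (3,1): code 0100 → (3.684,2.000)–(4.000,1.554)
cell (3,2): code 1000 → (4.000,2.588)–(3.684,2.000)
cell (4,1): code 0110 → (4.000,1.554)–(5.000,1.415)
cell (4,2): code 1001 → (5.000,2.780)–(4.000,2.588)
cell (5,1): code 0010 → (5.000,1.415)–(5.558,2.000)
cell (5,2): code 0001 → (5.558,2.000)–(5.000,2.780)
total: 6 segments, chained into 1 closed loop(s), length Σ = 5.009260

segments=6 loops=1 length=5.009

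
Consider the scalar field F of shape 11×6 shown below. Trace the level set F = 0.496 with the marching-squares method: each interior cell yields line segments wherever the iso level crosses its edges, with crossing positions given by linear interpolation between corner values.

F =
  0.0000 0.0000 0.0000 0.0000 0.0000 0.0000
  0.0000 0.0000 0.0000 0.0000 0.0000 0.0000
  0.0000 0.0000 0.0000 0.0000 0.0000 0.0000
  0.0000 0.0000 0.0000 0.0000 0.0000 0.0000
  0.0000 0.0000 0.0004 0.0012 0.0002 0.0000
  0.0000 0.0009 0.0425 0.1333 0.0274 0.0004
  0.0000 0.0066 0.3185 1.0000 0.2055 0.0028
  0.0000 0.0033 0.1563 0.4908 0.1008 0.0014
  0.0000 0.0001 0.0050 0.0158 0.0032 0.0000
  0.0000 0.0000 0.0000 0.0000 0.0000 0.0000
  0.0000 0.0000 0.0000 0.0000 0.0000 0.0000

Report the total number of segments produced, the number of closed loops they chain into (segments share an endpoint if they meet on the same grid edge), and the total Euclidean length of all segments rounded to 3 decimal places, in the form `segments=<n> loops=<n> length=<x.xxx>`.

segments=4 loops=1 length=4.213

cell (5,2): code 0100 → (5.418,3.000)–(6.000,2.260)
cell (5,3): code 1000 → (6.000,3.634)–(5.418,3.000)
cell (6,2): code 0010 → (6.000,2.260)–(6.990,3.000)
cell (6,3): code 0001 → (6.990,3.000)–(6.000,3.634)
total: 4 segments, chained into 1 closed loop(s), length Σ = 4.212542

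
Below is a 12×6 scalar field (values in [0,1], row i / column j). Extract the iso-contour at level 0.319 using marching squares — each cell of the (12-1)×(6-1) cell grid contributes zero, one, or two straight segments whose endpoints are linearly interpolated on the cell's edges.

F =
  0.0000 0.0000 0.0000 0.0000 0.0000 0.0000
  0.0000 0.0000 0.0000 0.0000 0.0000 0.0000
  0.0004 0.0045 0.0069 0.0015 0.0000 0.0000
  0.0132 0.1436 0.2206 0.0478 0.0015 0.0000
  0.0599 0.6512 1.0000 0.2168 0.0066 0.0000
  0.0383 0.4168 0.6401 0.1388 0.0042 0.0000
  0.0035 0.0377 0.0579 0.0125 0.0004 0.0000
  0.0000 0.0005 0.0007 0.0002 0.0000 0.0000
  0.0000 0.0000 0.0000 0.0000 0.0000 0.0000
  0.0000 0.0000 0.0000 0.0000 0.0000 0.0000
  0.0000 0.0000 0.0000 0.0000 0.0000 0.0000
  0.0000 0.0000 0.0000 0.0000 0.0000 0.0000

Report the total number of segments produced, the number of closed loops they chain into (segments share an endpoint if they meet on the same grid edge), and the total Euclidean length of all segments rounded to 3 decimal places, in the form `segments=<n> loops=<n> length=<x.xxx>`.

segments=8 loops=1 length=7.442

cell (3,0): code 0100 → (3.346,1.000)–(4.000,0.438)
cell (3,1): code 1100 → (3.126,2.000)–(3.346,1.000)
cell (3,2): code 1000 → (4.000,2.870)–(3.126,2.000)
cell (4,0): code 0110 → (4.000,0.438)–(5.000,0.742)
cell (4,2): code 1001 → (5.000,2.641)–(4.000,2.870)
cell (5,0): code 0010 → (5.000,0.742)–(5.258,1.000)
cell (5,1): code 0011 → (5.258,1.000)–(5.552,2.000)
cell (5,2): code 0001 → (5.552,2.000)–(5.000,2.641)
total: 8 segments, chained into 1 closed loop(s), length Σ = 7.442442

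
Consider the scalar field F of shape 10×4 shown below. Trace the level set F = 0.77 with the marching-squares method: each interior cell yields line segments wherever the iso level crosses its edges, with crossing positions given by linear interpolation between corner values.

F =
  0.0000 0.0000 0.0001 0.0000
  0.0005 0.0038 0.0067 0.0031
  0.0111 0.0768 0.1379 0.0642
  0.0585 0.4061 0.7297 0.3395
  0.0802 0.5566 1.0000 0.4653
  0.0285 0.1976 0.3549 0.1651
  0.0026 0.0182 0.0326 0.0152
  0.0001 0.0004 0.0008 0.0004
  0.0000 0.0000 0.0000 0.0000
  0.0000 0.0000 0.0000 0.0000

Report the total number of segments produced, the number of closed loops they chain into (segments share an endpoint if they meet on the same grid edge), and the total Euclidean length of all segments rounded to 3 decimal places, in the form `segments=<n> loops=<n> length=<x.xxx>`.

cell (3,1): code 0100 → (3.149,2.000)–(4.000,1.481)
cell (3,2): code 1000 → (4.000,2.430)–(3.149,2.000)
cell (4,1): code 0010 → (4.000,1.481)–(4.357,2.000)
cell (4,2): code 0001 → (4.357,2.000)–(4.000,2.430)
total: 4 segments, chained into 1 closed loop(s), length Σ = 3.138132

segments=4 loops=1 length=3.138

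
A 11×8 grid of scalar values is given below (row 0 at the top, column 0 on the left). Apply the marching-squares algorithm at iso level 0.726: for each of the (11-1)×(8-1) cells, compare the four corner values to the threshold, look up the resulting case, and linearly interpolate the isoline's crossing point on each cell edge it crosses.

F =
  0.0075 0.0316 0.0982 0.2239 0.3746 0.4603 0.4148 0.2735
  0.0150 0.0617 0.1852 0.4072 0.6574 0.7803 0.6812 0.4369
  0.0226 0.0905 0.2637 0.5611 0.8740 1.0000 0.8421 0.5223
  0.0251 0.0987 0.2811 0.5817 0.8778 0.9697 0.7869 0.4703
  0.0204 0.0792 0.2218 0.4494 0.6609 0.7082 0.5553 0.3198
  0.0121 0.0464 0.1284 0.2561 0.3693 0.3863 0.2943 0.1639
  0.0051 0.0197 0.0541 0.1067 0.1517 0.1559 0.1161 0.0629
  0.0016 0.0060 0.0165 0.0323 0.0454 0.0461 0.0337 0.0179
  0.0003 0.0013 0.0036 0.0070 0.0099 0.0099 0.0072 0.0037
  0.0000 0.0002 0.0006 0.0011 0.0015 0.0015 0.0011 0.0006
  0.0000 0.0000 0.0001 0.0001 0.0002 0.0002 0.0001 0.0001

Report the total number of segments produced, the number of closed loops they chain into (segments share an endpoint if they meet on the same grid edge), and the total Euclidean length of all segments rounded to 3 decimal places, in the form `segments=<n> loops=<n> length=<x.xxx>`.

cell (0,4): code 0100 → (0.830,5.000)–(1.000,4.558)
cell (0,5): code 1000 → (1.000,5.548)–(0.830,5.000)
cell (1,3): code 0100 → (1.317,4.000)–(2.000,3.527)
cell (1,4): code 1110 → (1.000,4.558)–(1.317,4.000)
cell (1,5): code 1101 → (1.278,6.000)–(1.000,5.548)
cell (1,6): code 1000 → (2.000,6.363)–(1.278,6.000)
cell (2,3): code 0110 → (2.000,3.527)–(3.000,3.487)
cell (2,6): code 1001 → (3.000,6.192)–(2.000,6.363)
cell (3,3): code 0010 → (3.000,3.487)–(3.700,4.000)
cell (3,4): code 0011 → (3.700,4.000)–(3.932,5.000)
cell (3,5): code 0011 → (3.932,5.000)–(3.263,6.000)
cell (3,6): code 0001 → (3.263,6.000)–(3.000,6.192)
total: 12 segments, chained into 1 closed loop(s), length Σ = 9.296671

segments=12 loops=1 length=9.297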